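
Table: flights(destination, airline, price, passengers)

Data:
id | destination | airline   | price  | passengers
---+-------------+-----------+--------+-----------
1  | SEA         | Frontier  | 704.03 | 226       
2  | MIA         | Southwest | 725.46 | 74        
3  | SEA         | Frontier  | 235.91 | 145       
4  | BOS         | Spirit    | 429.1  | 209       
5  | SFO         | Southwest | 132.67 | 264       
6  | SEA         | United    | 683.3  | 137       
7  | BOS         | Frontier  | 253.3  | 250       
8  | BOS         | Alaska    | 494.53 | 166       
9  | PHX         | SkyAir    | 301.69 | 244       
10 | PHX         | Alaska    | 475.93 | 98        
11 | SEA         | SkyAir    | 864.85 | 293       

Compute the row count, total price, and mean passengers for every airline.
SELECT airline,
       COUNT(*) as cnt,
       SUM(price) as total_price,
       AVG(passengers) as avg_passengers
FROM flights
GROUP BY airline

Result:
  Alaska: 2 records, 970.46 total price, 132.00 avg passengers
  Frontier: 3 records, 1193.24 total price, 207.00 avg passengers
  SkyAir: 2 records, 1166.54 total price, 268.50 avg passengers
  Southwest: 2 records, 858.13 total price, 169.00 avg passengers
  Spirit: 1 records, 429.10 total price, 209.00 avg passengers
  United: 1 records, 683.30 total price, 137.00 avg passengers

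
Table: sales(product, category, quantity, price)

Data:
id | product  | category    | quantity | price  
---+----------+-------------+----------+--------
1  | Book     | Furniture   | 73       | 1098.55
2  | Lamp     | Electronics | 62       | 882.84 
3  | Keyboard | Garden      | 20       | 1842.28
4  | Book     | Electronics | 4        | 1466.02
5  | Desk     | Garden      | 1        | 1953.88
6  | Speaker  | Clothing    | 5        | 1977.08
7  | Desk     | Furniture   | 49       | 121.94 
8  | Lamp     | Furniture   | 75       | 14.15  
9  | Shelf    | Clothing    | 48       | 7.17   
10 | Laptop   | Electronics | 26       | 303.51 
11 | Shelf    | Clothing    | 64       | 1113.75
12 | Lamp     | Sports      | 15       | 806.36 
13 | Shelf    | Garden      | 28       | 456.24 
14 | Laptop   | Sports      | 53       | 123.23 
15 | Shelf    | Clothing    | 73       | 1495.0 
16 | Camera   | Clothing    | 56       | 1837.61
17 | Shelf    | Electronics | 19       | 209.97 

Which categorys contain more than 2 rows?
SELECT category, COUNT(*) as cnt
FROM sales
GROUP BY category
HAVING COUNT(*) > 2

Result:
  Clothing: 5
  Electronics: 4
  Furniture: 3
  Garden: 3

Note: HAVING filters groups after aggregation, WHERE filters rows before.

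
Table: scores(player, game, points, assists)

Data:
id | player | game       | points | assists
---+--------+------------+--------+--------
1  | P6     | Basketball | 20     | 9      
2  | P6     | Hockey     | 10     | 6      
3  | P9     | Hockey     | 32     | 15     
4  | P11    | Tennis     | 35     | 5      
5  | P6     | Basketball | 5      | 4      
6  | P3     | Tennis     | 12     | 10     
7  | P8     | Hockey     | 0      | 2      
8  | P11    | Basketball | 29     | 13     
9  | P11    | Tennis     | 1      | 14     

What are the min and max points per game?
SELECT game, MIN(points), MAX(points)
FROM scores
GROUP BY game

Result:
  Basketball: min=5, max=29
  Hockey: min=0, max=32
  Tennis: min=1, max=35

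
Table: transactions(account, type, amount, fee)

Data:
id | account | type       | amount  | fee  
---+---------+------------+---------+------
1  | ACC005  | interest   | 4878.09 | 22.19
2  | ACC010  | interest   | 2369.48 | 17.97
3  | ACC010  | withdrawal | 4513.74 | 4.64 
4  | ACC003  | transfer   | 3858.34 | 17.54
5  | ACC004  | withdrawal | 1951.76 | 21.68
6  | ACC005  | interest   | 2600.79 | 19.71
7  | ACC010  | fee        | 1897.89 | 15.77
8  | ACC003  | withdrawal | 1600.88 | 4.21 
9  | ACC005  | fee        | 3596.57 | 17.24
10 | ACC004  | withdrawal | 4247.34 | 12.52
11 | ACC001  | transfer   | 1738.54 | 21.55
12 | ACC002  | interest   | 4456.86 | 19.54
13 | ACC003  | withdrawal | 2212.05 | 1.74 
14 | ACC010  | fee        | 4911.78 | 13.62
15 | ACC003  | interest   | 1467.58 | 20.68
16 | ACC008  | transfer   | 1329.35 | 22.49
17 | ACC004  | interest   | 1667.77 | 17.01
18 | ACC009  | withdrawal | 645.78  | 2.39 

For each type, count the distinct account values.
SELECT type, COUNT(DISTINCT account)
FROM transactions
GROUP BY type

Result:
  fee: 2 distinct
  interest: 5 distinct
  transfer: 3 distinct
  withdrawal: 4 distinct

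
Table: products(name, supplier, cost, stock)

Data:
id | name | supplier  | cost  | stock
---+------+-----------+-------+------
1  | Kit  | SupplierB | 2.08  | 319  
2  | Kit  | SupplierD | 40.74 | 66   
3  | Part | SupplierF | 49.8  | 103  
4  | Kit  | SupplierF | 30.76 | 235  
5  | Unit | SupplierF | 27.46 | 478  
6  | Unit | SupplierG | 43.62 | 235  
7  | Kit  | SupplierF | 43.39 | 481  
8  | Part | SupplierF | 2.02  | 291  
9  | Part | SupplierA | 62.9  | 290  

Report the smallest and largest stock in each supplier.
SELECT supplier, MIN(stock), MAX(stock)
FROM products
GROUP BY supplier

Result:
  SupplierA: min=290, max=290
  SupplierB: min=319, max=319
  SupplierD: min=66, max=66
  SupplierF: min=103, max=481
  SupplierG: min=235, max=235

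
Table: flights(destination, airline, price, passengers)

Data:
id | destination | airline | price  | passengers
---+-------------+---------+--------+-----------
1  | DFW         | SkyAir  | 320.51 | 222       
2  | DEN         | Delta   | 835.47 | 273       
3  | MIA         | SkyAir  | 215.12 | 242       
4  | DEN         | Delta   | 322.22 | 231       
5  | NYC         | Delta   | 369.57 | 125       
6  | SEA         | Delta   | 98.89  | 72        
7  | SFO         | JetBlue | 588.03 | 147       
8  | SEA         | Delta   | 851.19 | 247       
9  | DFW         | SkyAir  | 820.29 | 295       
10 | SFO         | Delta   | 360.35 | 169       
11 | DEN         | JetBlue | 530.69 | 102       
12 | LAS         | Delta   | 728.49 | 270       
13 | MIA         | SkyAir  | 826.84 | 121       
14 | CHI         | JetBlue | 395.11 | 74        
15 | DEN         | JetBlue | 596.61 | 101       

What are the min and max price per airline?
SELECT airline, MIN(price), MAX(price)
FROM flights
GROUP BY airline

Result:
  Delta: min=98.89, max=851.19
  JetBlue: min=395.11, max=596.61
  SkyAir: min=215.12, max=826.84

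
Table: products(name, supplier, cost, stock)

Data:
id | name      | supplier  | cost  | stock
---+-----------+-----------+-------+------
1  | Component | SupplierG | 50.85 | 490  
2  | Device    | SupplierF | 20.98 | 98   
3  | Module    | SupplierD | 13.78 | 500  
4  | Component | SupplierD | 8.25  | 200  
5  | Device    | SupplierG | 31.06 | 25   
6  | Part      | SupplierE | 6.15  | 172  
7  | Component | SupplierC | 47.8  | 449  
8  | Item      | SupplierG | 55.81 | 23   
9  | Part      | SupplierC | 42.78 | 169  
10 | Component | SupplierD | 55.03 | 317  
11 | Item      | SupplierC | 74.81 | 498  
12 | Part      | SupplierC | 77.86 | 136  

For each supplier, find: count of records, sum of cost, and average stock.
SELECT supplier,
       COUNT(*) as cnt,
       SUM(cost) as total_cost,
       AVG(stock) as avg_stock
FROM products
GROUP BY supplier

Result:
  SupplierC: 4 records, 243.25 total cost, 313.00 avg stock
  SupplierD: 3 records, 77.06 total cost, 339.00 avg stock
  SupplierE: 1 records, 6.15 total cost, 172.00 avg stock
  SupplierF: 1 records, 20.98 total cost, 98.00 avg stock
  SupplierG: 3 records, 137.72 total cost, 179.33 avg stock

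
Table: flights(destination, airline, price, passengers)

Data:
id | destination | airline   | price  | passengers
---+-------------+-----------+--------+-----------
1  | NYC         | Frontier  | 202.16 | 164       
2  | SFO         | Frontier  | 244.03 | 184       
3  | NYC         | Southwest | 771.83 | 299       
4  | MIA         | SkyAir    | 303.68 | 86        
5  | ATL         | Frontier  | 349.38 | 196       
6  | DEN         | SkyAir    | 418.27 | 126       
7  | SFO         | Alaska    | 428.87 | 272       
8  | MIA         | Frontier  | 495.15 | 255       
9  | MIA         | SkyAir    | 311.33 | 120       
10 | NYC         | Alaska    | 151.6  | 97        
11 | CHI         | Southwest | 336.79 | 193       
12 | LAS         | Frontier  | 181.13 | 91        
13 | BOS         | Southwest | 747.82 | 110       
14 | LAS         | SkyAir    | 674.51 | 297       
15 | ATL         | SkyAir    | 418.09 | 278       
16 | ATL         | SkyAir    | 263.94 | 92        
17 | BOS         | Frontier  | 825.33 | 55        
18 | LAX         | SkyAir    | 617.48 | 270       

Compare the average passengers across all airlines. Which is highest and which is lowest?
SELECT airline, AVG(passengers)
FROM flights
GROUP BY airline
ORDER BY AVG(passengers)

All groups:
  Frontier: 157.50
  SkyAir: 181.29
  Alaska: 184.50
  Southwest: 200.67

Highest: Southwest (200.67)
Lowest: Frontier (157.50)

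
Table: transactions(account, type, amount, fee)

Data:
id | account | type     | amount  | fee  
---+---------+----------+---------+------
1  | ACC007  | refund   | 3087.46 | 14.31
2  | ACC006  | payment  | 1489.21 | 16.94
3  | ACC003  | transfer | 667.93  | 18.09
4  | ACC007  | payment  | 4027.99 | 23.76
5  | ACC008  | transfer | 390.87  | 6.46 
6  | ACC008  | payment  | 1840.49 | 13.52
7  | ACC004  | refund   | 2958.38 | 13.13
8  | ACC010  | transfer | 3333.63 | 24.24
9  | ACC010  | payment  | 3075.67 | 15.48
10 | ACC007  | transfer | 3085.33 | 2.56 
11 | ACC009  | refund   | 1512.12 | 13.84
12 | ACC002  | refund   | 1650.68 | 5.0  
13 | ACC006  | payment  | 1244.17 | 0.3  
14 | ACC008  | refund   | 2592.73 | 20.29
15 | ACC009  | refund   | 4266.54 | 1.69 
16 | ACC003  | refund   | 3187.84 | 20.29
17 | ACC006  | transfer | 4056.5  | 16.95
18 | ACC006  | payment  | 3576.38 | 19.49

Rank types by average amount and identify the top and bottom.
SELECT type, AVG(amount)
FROM transactions
GROUP BY type
ORDER BY AVG(amount)

All groups:
  transfer: 2306.85
  payment: 2542.32
  refund: 2750.82

Highest: refund (2750.82)
Lowest: transfer (2306.85)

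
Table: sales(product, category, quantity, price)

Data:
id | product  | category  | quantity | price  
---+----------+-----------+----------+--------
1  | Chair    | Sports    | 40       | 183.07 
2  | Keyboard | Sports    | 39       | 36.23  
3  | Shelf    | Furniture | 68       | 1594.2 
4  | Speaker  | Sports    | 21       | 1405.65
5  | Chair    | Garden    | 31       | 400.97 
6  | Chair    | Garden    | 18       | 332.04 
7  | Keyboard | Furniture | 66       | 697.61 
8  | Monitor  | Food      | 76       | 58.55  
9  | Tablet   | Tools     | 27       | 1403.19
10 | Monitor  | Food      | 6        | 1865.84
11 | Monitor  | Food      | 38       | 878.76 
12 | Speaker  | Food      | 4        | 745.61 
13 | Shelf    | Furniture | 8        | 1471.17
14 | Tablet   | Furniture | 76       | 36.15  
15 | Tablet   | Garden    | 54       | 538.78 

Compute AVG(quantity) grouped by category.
SELECT category, AVG(quantity) as result
FROM sales
GROUP BY category

Result:
  Food: 31.00
  Furniture: 54.50
  Garden: 34.33
  Sports: 33.33
  Tools: 27.00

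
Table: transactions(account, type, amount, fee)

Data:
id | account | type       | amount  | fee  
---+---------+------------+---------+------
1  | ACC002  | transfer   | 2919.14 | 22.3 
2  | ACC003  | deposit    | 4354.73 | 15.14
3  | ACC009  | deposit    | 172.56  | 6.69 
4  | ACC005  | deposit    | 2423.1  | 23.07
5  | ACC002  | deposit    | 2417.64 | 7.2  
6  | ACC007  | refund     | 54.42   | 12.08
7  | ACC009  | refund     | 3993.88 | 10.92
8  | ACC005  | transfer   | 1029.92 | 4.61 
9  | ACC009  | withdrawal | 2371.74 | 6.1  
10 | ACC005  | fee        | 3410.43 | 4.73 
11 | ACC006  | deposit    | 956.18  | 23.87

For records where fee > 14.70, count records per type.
SELECT type, COUNT(*)
FROM transactions
WHERE fee > 14.70
GROUP BY type

Note: WHERE filters rows before grouping.

Result:
  deposit: 3
  transfer: 1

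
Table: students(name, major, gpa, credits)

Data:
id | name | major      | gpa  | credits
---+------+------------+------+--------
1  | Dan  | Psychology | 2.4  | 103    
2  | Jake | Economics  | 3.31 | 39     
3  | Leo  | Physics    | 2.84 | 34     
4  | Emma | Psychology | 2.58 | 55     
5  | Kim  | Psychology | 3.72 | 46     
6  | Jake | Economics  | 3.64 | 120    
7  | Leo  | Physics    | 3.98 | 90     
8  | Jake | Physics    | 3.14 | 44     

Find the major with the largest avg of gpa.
SELECT major, AVG(gpa) as val
FROM students
GROUP BY major
ORDER BY val DESC
LIMIT 1

Result: Economics with avg(gpa) = 3.48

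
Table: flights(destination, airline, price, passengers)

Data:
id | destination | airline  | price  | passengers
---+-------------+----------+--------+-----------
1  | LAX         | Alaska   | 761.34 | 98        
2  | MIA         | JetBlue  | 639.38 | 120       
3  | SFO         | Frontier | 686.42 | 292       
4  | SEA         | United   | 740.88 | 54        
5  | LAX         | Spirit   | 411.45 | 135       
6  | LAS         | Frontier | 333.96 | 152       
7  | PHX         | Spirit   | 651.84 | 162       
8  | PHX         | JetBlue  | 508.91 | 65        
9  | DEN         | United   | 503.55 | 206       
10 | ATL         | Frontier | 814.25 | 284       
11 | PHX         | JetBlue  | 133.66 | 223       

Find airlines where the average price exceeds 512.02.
SELECT airline, AVG(price)
FROM flights
GROUP BY airline
HAVING AVG(price) > 512.02

Result:
  Alaska: avg=761.34
  Frontier: avg=611.54
  Spirit: avg=531.65
  United: avg=622.22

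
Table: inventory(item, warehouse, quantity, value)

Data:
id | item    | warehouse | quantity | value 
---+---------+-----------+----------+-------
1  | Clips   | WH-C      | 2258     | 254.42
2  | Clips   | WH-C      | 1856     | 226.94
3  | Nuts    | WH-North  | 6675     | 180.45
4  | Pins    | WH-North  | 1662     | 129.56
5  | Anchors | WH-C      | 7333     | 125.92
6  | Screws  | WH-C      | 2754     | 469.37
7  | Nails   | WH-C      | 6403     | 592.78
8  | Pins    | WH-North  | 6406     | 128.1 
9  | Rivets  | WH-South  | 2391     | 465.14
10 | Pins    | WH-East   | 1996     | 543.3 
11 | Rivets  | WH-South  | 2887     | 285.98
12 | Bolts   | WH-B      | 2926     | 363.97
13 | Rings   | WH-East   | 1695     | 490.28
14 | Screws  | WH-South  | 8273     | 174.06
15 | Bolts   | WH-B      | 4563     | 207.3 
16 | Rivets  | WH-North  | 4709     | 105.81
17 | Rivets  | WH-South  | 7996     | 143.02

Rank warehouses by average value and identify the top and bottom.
SELECT warehouse, AVG(value)
FROM inventory
GROUP BY warehouse
ORDER BY AVG(value)

All groups:
  WH-North: 135.98
  WH-South: 267.05
  WH-B: 285.64
  WH-C: 333.89
  WH-East: 516.79

Highest: WH-East (516.79)
Lowest: WH-North (135.98)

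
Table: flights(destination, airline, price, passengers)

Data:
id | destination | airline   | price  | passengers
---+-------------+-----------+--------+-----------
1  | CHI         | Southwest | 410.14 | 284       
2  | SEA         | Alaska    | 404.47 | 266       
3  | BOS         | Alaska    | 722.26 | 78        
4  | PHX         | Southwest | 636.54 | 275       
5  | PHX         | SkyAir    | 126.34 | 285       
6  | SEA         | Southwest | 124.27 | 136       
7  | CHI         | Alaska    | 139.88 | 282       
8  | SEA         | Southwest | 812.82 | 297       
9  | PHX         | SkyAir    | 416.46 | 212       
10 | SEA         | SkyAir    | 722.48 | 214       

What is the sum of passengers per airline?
SELECT airline, SUM(passengers) as result
FROM flights
GROUP BY airline

Result:
  Alaska: 626
  SkyAir: 711
  Southwest: 992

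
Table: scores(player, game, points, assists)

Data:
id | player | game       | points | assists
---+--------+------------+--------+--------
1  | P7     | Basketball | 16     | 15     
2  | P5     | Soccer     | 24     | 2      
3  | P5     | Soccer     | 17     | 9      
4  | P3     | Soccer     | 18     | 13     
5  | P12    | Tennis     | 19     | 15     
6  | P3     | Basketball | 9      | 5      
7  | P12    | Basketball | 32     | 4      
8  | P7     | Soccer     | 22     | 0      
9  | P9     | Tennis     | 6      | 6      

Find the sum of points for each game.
SELECT game, SUM(points) as result
FROM scores
GROUP BY game

Result:
  Basketball: 57
  Soccer: 81
  Tennis: 25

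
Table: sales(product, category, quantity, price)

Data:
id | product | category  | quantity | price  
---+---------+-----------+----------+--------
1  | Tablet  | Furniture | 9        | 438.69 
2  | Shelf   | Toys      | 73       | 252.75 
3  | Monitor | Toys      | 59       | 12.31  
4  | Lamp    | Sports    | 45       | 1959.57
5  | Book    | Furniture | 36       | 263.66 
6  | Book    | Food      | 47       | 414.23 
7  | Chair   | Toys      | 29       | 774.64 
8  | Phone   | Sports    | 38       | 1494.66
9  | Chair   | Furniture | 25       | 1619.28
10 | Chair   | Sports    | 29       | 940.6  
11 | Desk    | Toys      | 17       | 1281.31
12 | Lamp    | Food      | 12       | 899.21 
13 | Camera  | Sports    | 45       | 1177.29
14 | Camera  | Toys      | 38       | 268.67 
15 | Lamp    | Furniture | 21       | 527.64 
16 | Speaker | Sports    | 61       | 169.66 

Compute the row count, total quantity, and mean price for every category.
SELECT category,
       COUNT(*) as cnt,
       SUM(quantity) as total_quantity,
       AVG(price) as avg_price
FROM sales
GROUP BY category

Result:
  Food: 2 records, 59 total quantity, 656.72 avg price
  Furniture: 4 records, 91 total quantity, 712.32 avg price
  Sports: 5 records, 218 total quantity, 1148.36 avg price
  Toys: 5 records, 216 total quantity, 517.94 avg price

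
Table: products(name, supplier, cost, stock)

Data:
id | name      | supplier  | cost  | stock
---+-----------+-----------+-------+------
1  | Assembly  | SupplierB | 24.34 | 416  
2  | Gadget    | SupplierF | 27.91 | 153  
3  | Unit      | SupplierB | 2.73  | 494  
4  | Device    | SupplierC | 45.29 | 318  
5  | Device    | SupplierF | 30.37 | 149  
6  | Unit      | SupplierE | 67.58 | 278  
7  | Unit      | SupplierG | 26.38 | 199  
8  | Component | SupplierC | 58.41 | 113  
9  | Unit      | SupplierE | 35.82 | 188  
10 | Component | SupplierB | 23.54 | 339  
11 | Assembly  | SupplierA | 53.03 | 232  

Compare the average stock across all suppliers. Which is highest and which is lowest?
SELECT supplier, AVG(stock)
FROM products
GROUP BY supplier
ORDER BY AVG(stock)

All groups:
  SupplierF: 151.00
  SupplierG: 199.00
  SupplierC: 215.50
  SupplierA: 232.00
  SupplierE: 233.00
  SupplierB: 416.33

Highest: SupplierB (416.33)
Lowest: SupplierF (151.00)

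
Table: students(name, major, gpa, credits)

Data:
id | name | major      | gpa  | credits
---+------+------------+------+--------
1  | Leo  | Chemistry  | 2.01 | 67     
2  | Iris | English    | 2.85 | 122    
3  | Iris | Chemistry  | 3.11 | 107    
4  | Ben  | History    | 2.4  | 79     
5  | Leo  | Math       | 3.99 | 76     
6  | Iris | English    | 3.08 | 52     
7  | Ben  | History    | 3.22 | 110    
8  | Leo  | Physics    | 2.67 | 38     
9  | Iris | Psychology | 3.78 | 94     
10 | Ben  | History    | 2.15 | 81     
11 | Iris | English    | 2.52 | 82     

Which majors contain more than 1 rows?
SELECT major, COUNT(*) as cnt
FROM students
GROUP BY major
HAVING COUNT(*) > 1

Result:
  Chemistry: 2
  English: 3
  History: 3

Note: HAVING filters groups after aggregation, WHERE filters rows before.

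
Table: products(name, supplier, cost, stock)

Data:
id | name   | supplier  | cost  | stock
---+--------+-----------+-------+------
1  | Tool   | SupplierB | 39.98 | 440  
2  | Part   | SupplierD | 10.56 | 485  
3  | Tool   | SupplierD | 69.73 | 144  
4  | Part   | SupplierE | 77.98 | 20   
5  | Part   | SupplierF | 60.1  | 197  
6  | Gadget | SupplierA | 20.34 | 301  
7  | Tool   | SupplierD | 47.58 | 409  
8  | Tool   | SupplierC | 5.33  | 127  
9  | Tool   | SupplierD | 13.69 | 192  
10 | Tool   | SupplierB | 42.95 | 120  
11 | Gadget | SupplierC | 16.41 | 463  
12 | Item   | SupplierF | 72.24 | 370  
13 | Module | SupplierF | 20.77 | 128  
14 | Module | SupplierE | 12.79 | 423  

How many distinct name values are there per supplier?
SELECT supplier, COUNT(DISTINCT name)
FROM products
GROUP BY supplier

Result:
  SupplierA: 1 distinct
  SupplierB: 1 distinct
  SupplierC: 2 distinct
  SupplierD: 2 distinct
  SupplierE: 2 distinct
  SupplierF: 3 distinct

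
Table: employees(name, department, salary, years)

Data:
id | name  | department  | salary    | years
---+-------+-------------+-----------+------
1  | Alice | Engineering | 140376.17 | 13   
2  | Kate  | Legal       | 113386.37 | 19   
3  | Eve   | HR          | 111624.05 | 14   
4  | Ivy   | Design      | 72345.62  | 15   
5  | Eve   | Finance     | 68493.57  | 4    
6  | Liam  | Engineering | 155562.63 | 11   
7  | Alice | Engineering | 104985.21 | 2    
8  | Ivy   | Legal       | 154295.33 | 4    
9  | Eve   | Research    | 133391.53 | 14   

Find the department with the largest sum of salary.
SELECT department, SUM(salary) as val
FROM employees
GROUP BY department
ORDER BY val DESC
LIMIT 1

Result: Engineering with sum(salary) = 400924.01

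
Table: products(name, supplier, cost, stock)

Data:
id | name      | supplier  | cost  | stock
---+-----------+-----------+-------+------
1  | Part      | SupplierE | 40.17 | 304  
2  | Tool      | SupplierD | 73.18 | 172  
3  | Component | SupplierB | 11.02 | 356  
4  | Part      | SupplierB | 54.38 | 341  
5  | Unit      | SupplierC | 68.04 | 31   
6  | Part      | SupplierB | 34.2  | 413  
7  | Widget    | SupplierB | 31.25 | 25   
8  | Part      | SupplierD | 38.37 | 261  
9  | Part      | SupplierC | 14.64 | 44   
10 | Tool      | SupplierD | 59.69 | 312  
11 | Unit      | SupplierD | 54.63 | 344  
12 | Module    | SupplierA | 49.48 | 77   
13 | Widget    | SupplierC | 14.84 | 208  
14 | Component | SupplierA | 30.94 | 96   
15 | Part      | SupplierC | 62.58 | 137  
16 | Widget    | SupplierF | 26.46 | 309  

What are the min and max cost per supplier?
SELECT supplier, MIN(cost), MAX(cost)
FROM products
GROUP BY supplier

Result:
  SupplierA: min=30.94, max=49.48
  SupplierB: min=11.02, max=54.38
  SupplierC: min=14.64, max=68.04
  SupplierD: min=38.37, max=73.18
  SupplierE: min=40.17, max=40.17
  SupplierF: min=26.46, max=26.46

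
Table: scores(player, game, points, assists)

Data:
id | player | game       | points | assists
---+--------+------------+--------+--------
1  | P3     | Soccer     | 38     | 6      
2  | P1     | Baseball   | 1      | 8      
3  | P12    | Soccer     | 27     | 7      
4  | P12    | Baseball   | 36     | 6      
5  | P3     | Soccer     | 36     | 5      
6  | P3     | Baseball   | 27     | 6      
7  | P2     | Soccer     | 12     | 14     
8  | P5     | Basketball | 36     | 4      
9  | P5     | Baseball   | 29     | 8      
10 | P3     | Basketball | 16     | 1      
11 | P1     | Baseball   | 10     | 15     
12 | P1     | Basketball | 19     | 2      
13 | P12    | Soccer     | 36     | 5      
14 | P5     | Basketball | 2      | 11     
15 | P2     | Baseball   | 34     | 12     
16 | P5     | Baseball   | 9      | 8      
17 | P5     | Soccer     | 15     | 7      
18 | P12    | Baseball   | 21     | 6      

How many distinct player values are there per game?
SELECT game, COUNT(DISTINCT player)
FROM scores
GROUP BY game

Result:
  Baseball: 5 distinct
  Basketball: 3 distinct
  Soccer: 4 distinct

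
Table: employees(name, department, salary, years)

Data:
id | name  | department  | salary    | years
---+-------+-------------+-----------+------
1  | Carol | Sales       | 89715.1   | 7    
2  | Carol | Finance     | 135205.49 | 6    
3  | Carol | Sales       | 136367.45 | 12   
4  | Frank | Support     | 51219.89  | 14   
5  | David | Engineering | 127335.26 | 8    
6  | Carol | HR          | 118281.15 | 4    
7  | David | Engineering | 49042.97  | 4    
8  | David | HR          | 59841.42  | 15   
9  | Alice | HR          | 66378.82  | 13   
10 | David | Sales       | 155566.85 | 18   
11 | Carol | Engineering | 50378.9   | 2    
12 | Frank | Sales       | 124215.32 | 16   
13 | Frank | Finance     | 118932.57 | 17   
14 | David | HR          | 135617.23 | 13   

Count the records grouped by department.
SELECT department, COUNT(*) as count
FROM employees
GROUP BY department

Result:
  Engineering: 3
  Finance: 2
  HR: 4
  Sales: 4
  Support: 1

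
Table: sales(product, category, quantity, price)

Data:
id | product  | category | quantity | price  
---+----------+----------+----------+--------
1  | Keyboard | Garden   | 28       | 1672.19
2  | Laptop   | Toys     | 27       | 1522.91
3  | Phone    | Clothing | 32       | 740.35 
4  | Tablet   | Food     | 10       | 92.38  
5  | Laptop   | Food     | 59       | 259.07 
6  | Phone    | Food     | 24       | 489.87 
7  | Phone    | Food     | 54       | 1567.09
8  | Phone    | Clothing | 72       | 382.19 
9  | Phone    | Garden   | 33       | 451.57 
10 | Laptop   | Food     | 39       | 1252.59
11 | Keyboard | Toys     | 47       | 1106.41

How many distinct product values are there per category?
SELECT category, COUNT(DISTINCT product)
FROM sales
GROUP BY category

Result:
  Clothing: 1 distinct
  Food: 3 distinct
  Garden: 2 distinct
  Toys: 2 distinct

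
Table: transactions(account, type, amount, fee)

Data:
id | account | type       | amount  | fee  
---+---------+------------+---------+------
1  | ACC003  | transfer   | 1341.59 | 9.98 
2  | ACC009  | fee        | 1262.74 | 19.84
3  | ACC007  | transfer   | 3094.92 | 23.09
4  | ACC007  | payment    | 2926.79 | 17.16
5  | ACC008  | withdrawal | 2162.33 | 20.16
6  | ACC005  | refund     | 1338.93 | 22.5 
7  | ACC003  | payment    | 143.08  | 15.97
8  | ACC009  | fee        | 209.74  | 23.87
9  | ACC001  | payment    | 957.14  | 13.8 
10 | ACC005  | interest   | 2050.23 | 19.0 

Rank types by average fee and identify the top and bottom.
SELECT type, AVG(fee)
FROM transactions
GROUP BY type
ORDER BY AVG(fee)

All groups:
  payment: 15.64
  transfer: 16.54
  interest: 19.00
  withdrawal: 20.16
  fee: 21.86
  refund: 22.50

Highest: refund (22.50)
Lowest: payment (15.64)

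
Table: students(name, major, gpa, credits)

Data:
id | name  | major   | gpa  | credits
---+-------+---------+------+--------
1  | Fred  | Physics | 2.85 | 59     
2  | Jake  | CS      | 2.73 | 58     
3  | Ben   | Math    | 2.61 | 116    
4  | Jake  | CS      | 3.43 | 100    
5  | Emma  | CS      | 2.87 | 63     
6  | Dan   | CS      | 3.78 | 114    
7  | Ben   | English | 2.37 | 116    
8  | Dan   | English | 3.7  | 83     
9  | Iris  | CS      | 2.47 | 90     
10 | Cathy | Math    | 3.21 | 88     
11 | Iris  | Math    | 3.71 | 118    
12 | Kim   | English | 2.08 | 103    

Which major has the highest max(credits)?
SELECT major, MAX(credits) as val
FROM students
GROUP BY major
ORDER BY val DESC
LIMIT 1

Result: Math with max(credits) = 118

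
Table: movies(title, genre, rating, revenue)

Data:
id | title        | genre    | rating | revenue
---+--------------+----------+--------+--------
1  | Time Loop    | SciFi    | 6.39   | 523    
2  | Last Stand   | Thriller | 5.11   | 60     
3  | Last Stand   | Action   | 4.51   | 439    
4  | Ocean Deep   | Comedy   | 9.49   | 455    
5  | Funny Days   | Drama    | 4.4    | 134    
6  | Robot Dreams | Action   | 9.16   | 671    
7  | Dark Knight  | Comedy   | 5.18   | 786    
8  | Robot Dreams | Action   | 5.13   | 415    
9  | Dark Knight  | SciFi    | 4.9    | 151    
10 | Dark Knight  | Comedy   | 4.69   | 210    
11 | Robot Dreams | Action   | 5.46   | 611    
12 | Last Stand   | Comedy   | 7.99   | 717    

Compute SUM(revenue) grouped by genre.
SELECT genre, SUM(revenue) as result
FROM movies
GROUP BY genre

Result:
  Action: 2136
  Comedy: 2168
  Drama: 134
  SciFi: 674
  Thriller: 60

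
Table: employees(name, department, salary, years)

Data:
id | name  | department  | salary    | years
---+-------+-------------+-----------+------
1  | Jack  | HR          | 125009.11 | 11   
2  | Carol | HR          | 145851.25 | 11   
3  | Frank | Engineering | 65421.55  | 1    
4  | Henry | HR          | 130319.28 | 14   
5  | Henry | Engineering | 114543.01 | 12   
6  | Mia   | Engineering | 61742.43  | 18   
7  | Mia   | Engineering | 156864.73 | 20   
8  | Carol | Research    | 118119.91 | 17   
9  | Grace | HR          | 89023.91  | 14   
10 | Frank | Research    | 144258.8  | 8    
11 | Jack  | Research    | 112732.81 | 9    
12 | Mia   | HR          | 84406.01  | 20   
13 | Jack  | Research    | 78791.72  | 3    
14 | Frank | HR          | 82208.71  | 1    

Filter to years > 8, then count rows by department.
SELECT department, COUNT(*)
FROM employees
WHERE years > 8
GROUP BY department

Note: WHERE filters rows before grouping.

Result:
  Engineering: 3
  HR: 5
  Research: 2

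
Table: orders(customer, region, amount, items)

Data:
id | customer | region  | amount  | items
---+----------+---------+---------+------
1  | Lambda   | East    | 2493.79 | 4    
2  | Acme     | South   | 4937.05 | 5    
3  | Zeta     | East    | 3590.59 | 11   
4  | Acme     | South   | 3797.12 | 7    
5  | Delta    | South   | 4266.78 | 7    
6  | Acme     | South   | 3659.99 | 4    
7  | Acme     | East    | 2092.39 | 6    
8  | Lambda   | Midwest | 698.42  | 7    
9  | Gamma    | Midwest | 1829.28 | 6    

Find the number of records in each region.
SELECT region, COUNT(*) as count
FROM orders
GROUP BY region

Result:
  East: 3
  Midwest: 2
  South: 4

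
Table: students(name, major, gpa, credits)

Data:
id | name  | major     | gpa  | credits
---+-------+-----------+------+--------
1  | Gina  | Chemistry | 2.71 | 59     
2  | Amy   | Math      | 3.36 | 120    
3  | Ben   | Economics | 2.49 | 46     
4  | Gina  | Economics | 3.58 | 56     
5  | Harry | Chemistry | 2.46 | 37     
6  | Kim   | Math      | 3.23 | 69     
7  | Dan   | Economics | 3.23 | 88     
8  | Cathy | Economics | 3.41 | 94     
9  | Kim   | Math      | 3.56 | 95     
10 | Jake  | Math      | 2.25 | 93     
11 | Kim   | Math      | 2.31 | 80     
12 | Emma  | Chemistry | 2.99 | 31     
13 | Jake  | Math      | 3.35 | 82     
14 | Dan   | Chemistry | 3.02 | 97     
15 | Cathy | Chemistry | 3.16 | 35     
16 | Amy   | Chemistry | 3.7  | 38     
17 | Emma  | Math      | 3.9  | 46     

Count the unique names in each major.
SELECT major, COUNT(DISTINCT name)
FROM students
GROUP BY major

Result:
  Chemistry: 6 distinct
  Economics: 4 distinct
  Math: 4 distinct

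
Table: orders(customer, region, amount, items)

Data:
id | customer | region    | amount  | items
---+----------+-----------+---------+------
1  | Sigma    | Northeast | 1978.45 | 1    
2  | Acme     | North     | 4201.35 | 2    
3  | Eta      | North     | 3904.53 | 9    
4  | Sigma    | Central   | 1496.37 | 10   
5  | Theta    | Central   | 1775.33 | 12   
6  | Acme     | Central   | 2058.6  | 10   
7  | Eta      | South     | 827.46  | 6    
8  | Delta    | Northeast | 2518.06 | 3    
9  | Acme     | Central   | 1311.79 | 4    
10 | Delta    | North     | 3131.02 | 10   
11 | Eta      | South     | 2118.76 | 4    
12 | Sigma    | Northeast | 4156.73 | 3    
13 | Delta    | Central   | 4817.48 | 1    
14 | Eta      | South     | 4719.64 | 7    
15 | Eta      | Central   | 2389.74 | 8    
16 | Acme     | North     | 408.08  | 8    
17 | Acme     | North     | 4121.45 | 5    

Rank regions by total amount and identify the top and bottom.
SELECT region, SUM(amount)
FROM orders
GROUP BY region
ORDER BY SUM(amount)

All groups:
  South: 7665.86
  Northeast: 8653.24
  Central: 13849.31
  North: 15766.43

Highest: North (15766.43)
Lowest: South (7665.86)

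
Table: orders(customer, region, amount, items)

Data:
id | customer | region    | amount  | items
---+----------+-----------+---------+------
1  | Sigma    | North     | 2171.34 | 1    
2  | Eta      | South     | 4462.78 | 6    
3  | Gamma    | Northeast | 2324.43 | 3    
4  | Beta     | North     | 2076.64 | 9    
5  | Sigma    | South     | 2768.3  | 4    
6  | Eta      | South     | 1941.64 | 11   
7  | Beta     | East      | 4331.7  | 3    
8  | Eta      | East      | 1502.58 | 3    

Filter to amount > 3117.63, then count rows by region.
SELECT region, COUNT(*)
FROM orders
WHERE amount > 3117.63
GROUP BY region

Note: WHERE filters rows before grouping.

Result:
  East: 1
  South: 1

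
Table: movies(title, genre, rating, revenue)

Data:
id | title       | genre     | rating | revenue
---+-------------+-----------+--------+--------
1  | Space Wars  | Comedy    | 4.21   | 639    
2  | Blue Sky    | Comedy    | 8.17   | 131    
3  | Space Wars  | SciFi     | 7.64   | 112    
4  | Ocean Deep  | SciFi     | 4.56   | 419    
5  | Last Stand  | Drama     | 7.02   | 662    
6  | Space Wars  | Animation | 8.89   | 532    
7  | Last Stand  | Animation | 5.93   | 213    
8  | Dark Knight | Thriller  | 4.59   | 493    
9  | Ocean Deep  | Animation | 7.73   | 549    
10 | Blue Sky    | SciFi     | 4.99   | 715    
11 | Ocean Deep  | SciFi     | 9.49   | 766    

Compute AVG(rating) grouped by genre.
SELECT genre, AVG(rating) as result
FROM movies
GROUP BY genre

Result:
  Animation: 7.52
  Comedy: 6.19
  Drama: 7.02
  SciFi: 6.67
  Thriller: 4.59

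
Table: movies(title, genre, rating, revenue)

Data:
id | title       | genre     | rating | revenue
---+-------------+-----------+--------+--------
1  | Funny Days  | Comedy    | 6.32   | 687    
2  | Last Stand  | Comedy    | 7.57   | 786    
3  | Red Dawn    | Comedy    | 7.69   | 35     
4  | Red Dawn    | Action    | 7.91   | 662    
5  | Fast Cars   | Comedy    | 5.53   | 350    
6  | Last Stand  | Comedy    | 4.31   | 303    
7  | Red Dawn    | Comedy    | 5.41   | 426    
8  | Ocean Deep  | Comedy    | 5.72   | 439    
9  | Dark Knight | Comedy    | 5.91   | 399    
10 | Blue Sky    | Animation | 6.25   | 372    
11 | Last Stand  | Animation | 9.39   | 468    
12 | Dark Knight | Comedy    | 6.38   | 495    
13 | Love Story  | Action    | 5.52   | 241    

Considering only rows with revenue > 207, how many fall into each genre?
SELECT genre, COUNT(*)
FROM movies
WHERE revenue > 207
GROUP BY genre

Note: WHERE filters rows before grouping.

Result:
  Action: 2
  Animation: 2
  Comedy: 8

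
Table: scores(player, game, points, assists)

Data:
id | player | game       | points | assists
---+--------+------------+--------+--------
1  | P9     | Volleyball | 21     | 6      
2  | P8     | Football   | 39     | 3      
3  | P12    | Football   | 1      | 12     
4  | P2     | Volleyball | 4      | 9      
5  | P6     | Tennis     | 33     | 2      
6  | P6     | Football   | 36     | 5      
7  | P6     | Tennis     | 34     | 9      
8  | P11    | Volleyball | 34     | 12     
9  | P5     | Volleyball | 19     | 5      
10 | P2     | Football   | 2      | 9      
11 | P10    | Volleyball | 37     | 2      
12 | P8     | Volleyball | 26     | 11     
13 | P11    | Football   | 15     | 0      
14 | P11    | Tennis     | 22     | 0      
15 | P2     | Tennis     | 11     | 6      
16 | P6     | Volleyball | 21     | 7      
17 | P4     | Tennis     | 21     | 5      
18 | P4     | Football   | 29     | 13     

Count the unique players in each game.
SELECT game, COUNT(DISTINCT player)
FROM scores
GROUP BY game

Result:
  Football: 6 distinct
  Tennis: 4 distinct
  Volleyball: 7 distinct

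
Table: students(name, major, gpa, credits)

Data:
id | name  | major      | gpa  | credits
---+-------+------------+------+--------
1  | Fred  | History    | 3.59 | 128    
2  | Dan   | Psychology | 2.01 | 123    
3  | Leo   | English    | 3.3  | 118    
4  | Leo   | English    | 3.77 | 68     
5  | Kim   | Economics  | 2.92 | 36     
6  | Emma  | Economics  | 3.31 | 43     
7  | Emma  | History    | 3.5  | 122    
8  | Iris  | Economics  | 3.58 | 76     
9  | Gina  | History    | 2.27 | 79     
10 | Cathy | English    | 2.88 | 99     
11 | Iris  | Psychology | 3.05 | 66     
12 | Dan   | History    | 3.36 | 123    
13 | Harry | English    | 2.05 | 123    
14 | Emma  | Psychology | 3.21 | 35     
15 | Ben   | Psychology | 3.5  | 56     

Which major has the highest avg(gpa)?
SELECT major, AVG(gpa) as val
FROM students
GROUP BY major
ORDER BY val DESC
LIMIT 1

Result: Economics with avg(gpa) = 3.27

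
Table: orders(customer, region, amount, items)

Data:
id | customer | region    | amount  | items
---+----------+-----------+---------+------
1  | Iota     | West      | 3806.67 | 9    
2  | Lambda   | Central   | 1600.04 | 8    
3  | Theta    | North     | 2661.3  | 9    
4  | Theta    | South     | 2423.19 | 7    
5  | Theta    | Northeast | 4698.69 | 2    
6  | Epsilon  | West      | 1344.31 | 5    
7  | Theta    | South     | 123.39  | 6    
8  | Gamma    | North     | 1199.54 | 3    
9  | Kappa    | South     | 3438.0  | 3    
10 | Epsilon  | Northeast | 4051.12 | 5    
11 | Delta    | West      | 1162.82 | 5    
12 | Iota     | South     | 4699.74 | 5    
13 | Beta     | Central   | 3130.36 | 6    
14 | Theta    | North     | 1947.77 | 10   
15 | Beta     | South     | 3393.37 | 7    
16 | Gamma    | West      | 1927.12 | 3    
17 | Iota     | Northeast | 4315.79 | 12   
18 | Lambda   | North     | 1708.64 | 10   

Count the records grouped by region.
SELECT region, COUNT(*) as count
FROM orders
GROUP BY region

Result:
  Central: 2
  North: 4
  Northeast: 3
  South: 5
  West: 4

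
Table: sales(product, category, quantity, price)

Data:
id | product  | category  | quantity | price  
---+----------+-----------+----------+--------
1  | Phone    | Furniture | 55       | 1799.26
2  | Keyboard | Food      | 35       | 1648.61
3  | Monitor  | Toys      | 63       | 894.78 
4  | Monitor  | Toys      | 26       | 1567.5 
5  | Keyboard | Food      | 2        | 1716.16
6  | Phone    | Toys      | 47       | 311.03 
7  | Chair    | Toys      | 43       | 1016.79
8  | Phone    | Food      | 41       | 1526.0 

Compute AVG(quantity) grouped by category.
SELECT category, AVG(quantity) as result
FROM sales
GROUP BY category

Result:
  Food: 26.00
  Furniture: 55.00
  Toys: 44.75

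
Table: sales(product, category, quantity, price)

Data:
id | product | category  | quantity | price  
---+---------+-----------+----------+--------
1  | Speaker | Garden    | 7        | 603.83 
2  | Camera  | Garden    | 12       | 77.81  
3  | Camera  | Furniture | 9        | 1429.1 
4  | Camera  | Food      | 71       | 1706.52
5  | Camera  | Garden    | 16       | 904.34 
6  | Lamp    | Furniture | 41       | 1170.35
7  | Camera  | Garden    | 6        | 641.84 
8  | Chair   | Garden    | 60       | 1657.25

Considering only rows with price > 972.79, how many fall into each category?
SELECT category, COUNT(*)
FROM sales
WHERE price > 972.79
GROUP BY category

Note: WHERE filters rows before grouping.

Result:
  Food: 1
  Furniture: 2
  Garden: 1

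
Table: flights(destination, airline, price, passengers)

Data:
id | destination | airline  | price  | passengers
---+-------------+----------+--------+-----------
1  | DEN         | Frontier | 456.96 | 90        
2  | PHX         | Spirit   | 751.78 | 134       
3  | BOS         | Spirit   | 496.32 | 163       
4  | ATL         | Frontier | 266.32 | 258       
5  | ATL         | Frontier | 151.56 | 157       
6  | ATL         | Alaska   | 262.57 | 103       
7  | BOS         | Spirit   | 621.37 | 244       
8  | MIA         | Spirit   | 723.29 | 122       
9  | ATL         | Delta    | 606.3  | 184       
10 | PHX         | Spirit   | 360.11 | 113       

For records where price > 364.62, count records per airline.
SELECT airline, COUNT(*)
FROM flights
WHERE price > 364.62
GROUP BY airline

Note: WHERE filters rows before grouping.

Result:
  Delta: 1
  Frontier: 1
  Spirit: 4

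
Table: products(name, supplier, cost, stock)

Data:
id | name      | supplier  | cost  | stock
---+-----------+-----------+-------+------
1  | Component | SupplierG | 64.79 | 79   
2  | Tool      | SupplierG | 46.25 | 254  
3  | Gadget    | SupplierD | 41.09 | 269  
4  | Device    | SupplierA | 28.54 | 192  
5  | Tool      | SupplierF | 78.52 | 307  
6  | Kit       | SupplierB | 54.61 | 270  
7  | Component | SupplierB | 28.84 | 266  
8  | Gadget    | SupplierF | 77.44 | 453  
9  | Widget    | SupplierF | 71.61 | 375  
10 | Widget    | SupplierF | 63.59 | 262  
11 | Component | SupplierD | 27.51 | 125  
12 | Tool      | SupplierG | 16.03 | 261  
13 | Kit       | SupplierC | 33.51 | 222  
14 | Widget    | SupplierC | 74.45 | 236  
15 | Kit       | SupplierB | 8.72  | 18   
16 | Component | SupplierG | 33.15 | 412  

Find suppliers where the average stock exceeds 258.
SELECT supplier, AVG(stock)
FROM products
GROUP BY supplier
HAVING AVG(stock) > 258

Result:
  SupplierF: avg=349.25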